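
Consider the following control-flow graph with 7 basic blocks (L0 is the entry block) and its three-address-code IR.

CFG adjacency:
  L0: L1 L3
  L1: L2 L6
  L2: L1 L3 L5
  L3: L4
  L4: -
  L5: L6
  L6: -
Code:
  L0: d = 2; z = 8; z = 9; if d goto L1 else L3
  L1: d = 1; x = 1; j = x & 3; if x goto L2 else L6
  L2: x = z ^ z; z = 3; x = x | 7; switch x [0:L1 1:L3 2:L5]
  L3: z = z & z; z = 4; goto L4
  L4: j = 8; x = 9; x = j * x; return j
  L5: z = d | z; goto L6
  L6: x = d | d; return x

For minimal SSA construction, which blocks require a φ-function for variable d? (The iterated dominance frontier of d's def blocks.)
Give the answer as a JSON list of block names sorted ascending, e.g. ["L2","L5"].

idom tree: L1←L0 L2←L1 L3←L0 L4←L3 L5←L2 L6←L1
Join-block Dom:
  L1: preds {L0,L2}: {L0} ∩ {L0,L1,L2} = {L0}; idom=L0
  L3: preds {L0,L2}: {L0} ∩ {L0,L1,L2} = {L0}; idom=L0
  L6: preds {L1,L5}: {L0,L1} ∩ {L0,L1,L2,L5} = {L0,L1}; idom=L1

DF derivation:
  join L1 pred L0: · stop@L0
  join L1 pred L2: L2→L1 stop@L0
  join L3 pred L0: · stop@L0
  join L3 pred L2: L2→L1 stop@L0
  join L6 pred L1: · stop@L1
  join L6 pred L5: L5→L2 stop@L1
  DF(L0)=∅
  DF(L1)={L1,L3}
  DF(L2)={L1,L3,L6}
  DF(L3)=∅
  DF(L4)=∅
  DF(L5)={L6}
  DF(L6)=∅

φ for d: defs {L0,L1}
  DF⁺ = {L1,L3}

Answer: ["L1", "L3"]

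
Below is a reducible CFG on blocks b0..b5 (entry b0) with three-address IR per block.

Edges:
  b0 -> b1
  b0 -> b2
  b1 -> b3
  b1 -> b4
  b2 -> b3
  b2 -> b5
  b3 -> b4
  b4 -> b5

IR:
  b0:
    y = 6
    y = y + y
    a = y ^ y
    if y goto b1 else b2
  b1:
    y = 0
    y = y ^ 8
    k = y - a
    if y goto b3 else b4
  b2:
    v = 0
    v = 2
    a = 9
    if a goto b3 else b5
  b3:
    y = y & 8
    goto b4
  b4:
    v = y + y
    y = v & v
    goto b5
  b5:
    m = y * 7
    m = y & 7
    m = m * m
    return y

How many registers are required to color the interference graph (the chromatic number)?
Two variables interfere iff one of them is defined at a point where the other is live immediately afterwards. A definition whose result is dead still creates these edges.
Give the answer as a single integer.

def/use:
  b0: def={a,y} ue=∅
  b1: def={k,y} ue={a}
  b2: def={a,v} ue=∅
  b3: def={y} ue={y}
  b4: def={v,y} ue={y}
  b5: def={m} ue={y}

Liveness:
  live b0: ∅→{a,y}
  live b1: {a}→{y}
  live b2: {y}→{y}
  live b3: {y}→{y}
  live b4: {y}→{y}
  live b5: {y}→∅

Interfere edges:
  a — {y}
  k — {y}
  m — {y}
  v — {y}
  y — {a,k,m,v}

Registers:
  {a,y} pairwise interfere (2-clique) ⇒ χ ≥ 2
  assign a→r1 k→r1 m→r1 v→r1 y→r0 — no edge inside a register ⇒ χ ≤ 2
  χ = 2

Answer: 2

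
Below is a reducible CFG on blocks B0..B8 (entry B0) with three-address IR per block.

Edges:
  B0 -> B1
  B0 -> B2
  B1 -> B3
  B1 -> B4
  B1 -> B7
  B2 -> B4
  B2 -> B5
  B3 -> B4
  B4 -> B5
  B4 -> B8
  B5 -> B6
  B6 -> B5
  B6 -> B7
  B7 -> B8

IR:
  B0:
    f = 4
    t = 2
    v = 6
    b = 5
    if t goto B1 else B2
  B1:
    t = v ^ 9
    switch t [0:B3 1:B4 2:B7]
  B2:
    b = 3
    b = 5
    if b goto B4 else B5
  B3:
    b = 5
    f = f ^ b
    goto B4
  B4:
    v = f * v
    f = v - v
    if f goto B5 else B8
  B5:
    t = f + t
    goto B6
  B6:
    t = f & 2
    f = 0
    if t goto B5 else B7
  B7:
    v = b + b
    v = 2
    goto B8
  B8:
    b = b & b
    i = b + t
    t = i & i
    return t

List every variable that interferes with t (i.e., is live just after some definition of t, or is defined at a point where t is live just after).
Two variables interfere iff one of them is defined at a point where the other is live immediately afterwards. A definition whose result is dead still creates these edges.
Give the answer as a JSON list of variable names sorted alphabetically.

Block summaries:
  B0: {b,f,t,v} / ∅
  B1: {t} / {v}
  B2: {b} / ∅
  B3: {b,f} / {f}
  B4: {f,v} / {f,v}
  B5: {t} / {f,t}
  B6: {f,t} / {f}
  B7: {v} / {b}
  B8: {b,i,t} / {b,t}

Liveness:
  B0 li=∅ lo={b,f,t,v}
  B1 li={b,f,v} lo={b,f,t,v}
  B2 li={f,t,v} lo={b,f,t,v}
  B3 li={f,t,v} lo={b,f,t,v}
  B4 li={b,f,t,v} lo={b,f,t}
  B5 li={b,f,t} lo={b,f}
  B6 li={b,f} lo={b,f,t}
  B7 li={b,t} lo={b,t}
  B8 li={b,t} lo=∅

Interference:
  b: {f,t,v}
  f: {b,t,v}
  i: ∅
  t: {b,f,v}
  v: {b,f,t}

N(t) = ["b", "f", "v"]

Answer: ["b", "f", "v"]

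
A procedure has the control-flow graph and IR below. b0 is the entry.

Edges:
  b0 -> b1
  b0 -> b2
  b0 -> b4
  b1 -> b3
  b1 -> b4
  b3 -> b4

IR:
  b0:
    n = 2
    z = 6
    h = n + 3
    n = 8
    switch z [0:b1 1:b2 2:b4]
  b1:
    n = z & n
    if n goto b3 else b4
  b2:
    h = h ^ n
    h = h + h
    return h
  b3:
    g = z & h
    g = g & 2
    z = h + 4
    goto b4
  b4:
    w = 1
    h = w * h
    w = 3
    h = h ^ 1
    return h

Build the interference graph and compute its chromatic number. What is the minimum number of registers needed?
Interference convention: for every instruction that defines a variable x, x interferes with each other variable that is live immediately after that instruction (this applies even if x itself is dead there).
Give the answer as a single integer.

Answer: 3

Analysis:
Per-block:
  b0: def={h,n,z} ue=∅
  b1: def={n} ue={n,z}
  b2: def={h} ue={h,n}
  b3: def={g,z} ue={h,z}
  b4: def={h,w} ue={h}

Backward fixpoint:
  b0: in=∅ out={h,n,z}
  b1: in={h,n,z} out={h,z}
  b2: in={h,n} out=∅
  b3: in={h,z} out={h}
  b4: in={h} out=∅

Interfere edges:
  g↔{h}
  h↔{g,n,w,z}
  n↔{h,z}
  w↔{h}
  z↔{h,n}

Chromatic number:
  lower bound: {h,n,z} mutually conflict ⇒ χ ≥ 3
  3-colouring: R0={h}  R1={g,n,w}  R2={z}
  χ = 3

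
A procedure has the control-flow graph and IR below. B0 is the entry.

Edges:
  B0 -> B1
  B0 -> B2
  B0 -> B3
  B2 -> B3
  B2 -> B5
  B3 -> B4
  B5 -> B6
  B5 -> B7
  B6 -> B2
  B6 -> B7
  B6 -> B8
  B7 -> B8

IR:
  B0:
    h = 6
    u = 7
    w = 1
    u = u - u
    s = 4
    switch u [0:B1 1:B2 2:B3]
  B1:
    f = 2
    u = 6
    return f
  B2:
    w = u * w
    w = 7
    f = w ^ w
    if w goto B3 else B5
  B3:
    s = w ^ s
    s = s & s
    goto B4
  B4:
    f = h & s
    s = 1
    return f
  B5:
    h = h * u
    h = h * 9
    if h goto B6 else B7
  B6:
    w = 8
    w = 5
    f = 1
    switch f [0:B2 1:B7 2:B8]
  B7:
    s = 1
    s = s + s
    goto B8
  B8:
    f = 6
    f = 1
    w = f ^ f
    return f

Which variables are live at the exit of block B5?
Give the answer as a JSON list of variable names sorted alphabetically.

Answer: ["h", "s", "u"]

Derivation:
Per-block:
  B0 def {h,s,u,w} use ∅
  B1 def {f,u} use ∅
  B2 def {f,w} use {u,w}
  B3 def {s} use {s,w}
  B4 def {f,s} use {h,s}
  B5 def {h} use {h,u}
  B6 def {f,w} use ∅
  B7 def {s} use ∅
  B8 def {f,w} use ∅

Backward fixpoint:
  live B0: ∅→{h,s,u,w}
  live B1: ∅→∅
  live B2: {h,s,u,w}→{h,s,u,w}
  live B3: {h,s,w}→{h,s}
  live B4: {h,s}→∅
  live B5: {h,s,u}→{h,s,u}
  live B6: {h,s,u}→{h,s,u,w}
  live B7: ∅→∅
  live B8: ∅→∅

live-out(B5) = ["h", "s", "u"]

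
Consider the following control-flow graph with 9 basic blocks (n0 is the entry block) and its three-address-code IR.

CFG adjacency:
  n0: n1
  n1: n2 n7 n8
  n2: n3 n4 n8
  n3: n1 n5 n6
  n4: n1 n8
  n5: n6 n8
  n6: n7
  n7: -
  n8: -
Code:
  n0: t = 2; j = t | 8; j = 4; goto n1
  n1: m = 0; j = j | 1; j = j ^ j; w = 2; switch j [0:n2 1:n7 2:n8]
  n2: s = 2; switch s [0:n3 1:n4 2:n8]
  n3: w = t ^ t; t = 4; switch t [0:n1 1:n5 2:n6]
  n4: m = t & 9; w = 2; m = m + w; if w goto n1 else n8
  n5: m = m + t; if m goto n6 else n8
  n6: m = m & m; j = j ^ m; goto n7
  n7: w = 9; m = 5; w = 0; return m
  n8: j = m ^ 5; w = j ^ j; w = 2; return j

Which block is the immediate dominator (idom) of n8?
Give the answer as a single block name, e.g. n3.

Answer: n1

Derivation:
idom tree: n1←n0 n2←n1 n3←n2 n4←n2 n5←n3 n6←n3 n7←n1 n8←n1
Dom at joins:
  n1: preds {n0,n3,n4}: {n0} ∩ {n0,n1,n2,n3} ∩ {n0,n1,n2,n4} = {n0}; idom=n0
  n6: preds {n3,n5}: {n0,n1,n2,n3} ∩ {n0,n1,n2,n3,n5} = {n0,n1,n2,n3}; idom=n3
  n7: preds {n1,n6}: {n0,n1} ∩ {n0,n1,n2,n3,n6} = {n0,n1}; idom=n1
  n8: preds {n1,n2,n4,n5}: {n0,n1} ∩ {n0,n1,n2} ∩ {n0,n1,n2,n4} ∩ {n0,n1,n2,n3,n5} = {n0,n1}; idom=n1

idom(n8) = n1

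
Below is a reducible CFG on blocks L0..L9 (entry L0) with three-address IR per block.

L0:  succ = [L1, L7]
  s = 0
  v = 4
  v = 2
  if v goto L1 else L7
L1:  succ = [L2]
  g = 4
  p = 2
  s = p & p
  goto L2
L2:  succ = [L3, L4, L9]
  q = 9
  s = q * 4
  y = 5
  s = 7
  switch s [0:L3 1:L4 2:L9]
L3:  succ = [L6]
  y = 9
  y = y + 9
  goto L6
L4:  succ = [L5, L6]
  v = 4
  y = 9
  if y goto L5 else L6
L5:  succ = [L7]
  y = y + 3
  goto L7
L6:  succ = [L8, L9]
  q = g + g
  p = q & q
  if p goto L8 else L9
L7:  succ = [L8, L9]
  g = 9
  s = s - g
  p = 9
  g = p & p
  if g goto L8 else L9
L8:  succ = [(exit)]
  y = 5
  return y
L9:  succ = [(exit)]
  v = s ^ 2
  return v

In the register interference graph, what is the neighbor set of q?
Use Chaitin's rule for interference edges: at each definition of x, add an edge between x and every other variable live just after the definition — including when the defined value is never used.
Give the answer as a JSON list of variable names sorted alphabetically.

def/use:
  L0 def {s,v} use ∅
  L1 def {g,p,s} use ∅
  L2 def {q,s,y} use ∅
  L3 def {y} use ∅
  L4 def {v,y} use ∅
  L5 def {y} use {y}
  L6 def {p,q} use {g}
  L7 def {g,p,s} use {s}
  L8 def {y} use ∅
  L9 def {v} use {s}

Liveness:
  L0: in=∅ out={s}
  L1: in=∅ out={g}
  L2: in={g} out={g,s}
  L3: in={g,s} out={g,s}
  L4: in={g,s} out={g,s,y}
  L5: in={s,y} out={s}
  L6: in={g,s} out={s}
  L7: in={s} out={s}
  L8: in=∅ out=∅
  L9: in={s} out=∅

Conflict graph:
  g: {p,q,s,v,y}
  p: {g,s}
  q: {g,s}
  s: {g,p,q,v,y}
  v: {g,s}
  y: {g,s}

N(q) = ["g", "s"]

Answer: ["g", "s"]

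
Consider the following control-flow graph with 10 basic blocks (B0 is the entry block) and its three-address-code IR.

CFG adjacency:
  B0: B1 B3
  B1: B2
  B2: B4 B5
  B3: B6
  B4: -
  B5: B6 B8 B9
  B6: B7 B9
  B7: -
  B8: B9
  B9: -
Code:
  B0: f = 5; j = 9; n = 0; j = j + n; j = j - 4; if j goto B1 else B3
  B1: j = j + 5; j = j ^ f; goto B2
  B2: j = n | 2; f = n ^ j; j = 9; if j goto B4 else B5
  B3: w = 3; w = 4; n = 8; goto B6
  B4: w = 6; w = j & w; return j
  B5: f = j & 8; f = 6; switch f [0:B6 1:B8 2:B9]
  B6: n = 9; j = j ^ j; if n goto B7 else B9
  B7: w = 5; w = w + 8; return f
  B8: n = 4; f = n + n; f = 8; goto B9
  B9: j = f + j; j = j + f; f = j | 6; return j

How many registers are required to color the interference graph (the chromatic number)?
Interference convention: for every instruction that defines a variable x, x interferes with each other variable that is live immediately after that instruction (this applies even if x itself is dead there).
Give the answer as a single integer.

Per-block:
  B0: {f,j,n} / ∅
  B1: {j} / {f,j}
  B2: {f,j} / {n}
  B3: {n,w} / ∅
  B4: {w} / {j}
  B5: {f} / {j}
  B6: {j,n} / {j}
  B7: {w} / {f}
  B8: {f,n} / ∅
  B9: {f,j} / {f,j}

Backward fixpoint:
  B0: in=∅ out={f,j,n}
  B1: in={f,j,n} out={n}
  B2: in={n} out={j}
  B3: in={f,j} out={f,j}
  B4: in={j} out=∅
  B5: in={j} out={f,j}
  B6: in={f,j} out={f,j}
  B7: in={f} out=∅
  B8: in={j} out={f,j}
  B9: in={f,j} out=∅

Interference:
  f — {j,n,w}
  j — {f,n,w}
  n — {f,j}
  w — {f,j}

Registers:
  lower bound: {f,j,n} mutually conflict ⇒ χ ≥ 3
  3-colouring: r0={f}  r1={j}  r2={n,w}
  χ = 3

Answer: 3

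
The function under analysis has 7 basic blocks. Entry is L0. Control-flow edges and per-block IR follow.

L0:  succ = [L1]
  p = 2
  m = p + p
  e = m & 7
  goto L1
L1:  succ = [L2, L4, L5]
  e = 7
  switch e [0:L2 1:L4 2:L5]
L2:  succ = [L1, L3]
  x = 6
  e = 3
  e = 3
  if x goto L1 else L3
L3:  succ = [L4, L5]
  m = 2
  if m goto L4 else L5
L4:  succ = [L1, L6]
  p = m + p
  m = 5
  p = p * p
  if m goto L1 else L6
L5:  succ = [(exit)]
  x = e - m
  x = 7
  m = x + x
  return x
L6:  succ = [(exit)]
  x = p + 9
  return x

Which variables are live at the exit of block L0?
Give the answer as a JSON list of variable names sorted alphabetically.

Answer: ["m", "p"]

Derivation:
def/use:
  L0: def={e,m,p} ue=∅
  L1: def={e} ue=∅
  L2: def={e,x} ue=∅
  L3: def={m} ue=∅
  L4: def={m,p} ue={m,p}
  L5: def={m,x} ue={e,m}
  L6: def={x} ue={p}

Backward fixpoint:
  L0: in=∅ out={m,p}
  L1: in={m,p} out={e,m,p}
  L2: in={m,p} out={e,m,p}
  L3: in={e,p} out={e,m,p}
  L4: in={m,p} out={m,p}
  L5: in={e,m} out=∅
  L6: in={p} out=∅

live-out(L0) = ["m", "p"]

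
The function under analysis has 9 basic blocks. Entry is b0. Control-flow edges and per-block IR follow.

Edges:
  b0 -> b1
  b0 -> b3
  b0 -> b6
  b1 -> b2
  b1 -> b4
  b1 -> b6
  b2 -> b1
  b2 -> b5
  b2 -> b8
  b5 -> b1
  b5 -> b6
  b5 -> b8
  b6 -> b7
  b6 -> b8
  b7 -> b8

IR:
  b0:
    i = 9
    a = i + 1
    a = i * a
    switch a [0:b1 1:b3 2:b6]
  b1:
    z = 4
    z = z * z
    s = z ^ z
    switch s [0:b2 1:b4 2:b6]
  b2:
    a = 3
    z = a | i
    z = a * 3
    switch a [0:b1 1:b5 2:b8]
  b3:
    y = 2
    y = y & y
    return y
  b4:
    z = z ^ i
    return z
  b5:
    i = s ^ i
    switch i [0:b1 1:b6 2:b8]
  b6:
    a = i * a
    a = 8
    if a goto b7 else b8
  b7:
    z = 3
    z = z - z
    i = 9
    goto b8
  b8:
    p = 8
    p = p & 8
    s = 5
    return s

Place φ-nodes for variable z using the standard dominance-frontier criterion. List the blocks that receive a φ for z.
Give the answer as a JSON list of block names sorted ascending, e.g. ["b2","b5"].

idom tree: b1←b0 b2←b1 b3←b0 b4←b1 b5←b2 b6←b0 b7←b6 b8←b0
Dom at joins:
  b1: preds {b0,b2,b5}: {b0} ∩ {b0,b1,b2} ∩ {b0,b1,b2,b5} = {b0}; idom=b0
  b6: preds {b0,b1,b5}: {b0} ∩ {b0,b1} ∩ {b0,b1,b2,b5} = {b0}; idom=b0
  b8: preds {b2,b5,b6,b7}: {b0,b1,b2} ∩ {b0,b1,b2,b5} ∩ {b0,b6} ∩ {b0,b6,b7} = {b0}; idom=b0

Frontier:
  join b1 pred b0: · stop@b0
  join b1 pred b2: b2→b1 stop@b0
  join b1 pred b5: b5→b2→b1 stop@b0
  join b6 pred b0: · stop@b0
  join b6 pred b1: b1 stop@b0
  join b6 pred b5: b5→b2→b1 stop@b0
  join b8 pred b2: b2→b1 stop@b0
  join b8 pred b5: b5→b2→b1 stop@b0
  join b8 pred b6: b6 stop@b0
  join b8 pred b7: b7→b6 stop@b0
  b0 → ∅
  b1 → {b1,b6,b8}
  b2 → {b1,b6,b8}
  b3 → ∅
  b4 → ∅
  b5 → {b1,b6,b8}
  b6 → {b8}
  b7 → {b8}
  b8 → ∅

φ for z: defs {b1,b2,b4,b7}
  DF⁺ = {b1,b6,b8}

Answer: ["b1", "b6", "b8"]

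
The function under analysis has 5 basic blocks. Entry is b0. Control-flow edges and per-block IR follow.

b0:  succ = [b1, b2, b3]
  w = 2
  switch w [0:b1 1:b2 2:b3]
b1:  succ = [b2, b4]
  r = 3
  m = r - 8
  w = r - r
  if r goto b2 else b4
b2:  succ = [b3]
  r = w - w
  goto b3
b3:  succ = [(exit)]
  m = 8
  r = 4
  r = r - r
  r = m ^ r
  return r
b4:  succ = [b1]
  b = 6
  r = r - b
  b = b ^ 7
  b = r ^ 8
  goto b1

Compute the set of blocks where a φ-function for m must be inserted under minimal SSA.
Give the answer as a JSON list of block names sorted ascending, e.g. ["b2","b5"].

Answer: ["b1", "b2", "b3"]

Derivation:
idom tree: b1←b0 b2←b0 b3←b0 b4←b1
Join-block Dom:
  b1: preds {b0,b4}: {b0} ∩ {b0,b1,b4} = {b0}; idom=b0
  b2: preds {b0,b1}: {b0} ∩ {b0,b1} = {b0}; idom=b0
  b3: preds {b0,b2}: {b0} ∩ {b0,b2} = {b0}; idom=b0

Frontier:
  join b1 pred b0: · stop@b0
  join b1 pred b4: b4→b1 stop@b0
  join b2 pred b0: · stop@b0
  join b2 pred b1: b1 stop@b0
  join b3 pred b0: · stop@b0
  join b3 pred b2: b2 stop@b0
  b0 → ∅
  b1 → {b1,b2}
  b2 → {b3}
  b3 → ∅
  b4 → {b1}

φ for m: defs {b1,b3}
  DF⁺ = {b1,b2,b3}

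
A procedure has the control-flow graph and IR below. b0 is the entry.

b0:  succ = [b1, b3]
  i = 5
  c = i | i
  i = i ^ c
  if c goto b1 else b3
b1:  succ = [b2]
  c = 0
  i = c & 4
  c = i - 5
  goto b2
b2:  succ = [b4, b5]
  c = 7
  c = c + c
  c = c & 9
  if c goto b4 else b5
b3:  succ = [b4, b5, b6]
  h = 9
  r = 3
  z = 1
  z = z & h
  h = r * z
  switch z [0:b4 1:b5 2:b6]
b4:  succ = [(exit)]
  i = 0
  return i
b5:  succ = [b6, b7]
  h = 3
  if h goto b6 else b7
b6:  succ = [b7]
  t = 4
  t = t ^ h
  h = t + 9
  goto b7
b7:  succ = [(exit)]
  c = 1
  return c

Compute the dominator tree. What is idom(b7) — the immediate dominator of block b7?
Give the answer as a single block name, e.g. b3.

idom tree: b1←b0 b2←b1 b3←b0 b4←b0 b5←b0 b6←b0 b7←b0
Dom∩ at merges:
  b4: preds {b2,b3}: {b0,b1,b2} ∩ {b0,b3} = {b0}; idom=b0
  b5: preds {b2,b3}: {b0,b1,b2} ∩ {b0,b3} = {b0}; idom=b0
  b6: preds {b3,b5}: {b0,b3} ∩ {b0,b5} = {b0}; idom=b0
  b7: preds {b5,b6}: {b0,b5} ∩ {b0,b6} = {b0}; idom=b0

idom(b7) = b0

Answer: b0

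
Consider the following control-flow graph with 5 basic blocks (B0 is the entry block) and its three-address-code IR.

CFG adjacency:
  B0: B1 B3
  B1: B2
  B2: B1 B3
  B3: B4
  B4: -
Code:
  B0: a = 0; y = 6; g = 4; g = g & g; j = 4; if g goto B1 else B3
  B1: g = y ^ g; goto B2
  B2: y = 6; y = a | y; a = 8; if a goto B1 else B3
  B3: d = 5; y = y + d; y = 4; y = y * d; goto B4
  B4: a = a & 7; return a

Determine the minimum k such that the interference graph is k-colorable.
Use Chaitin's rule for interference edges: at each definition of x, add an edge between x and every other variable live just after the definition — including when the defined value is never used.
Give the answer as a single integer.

Answer: 4

Derivation:
Block summaries:
  B0: {a,g,j,y} / ∅
  B1: {g} / {g,y}
  B2: {a,y} / {a}
  B3: {d,y} / {y}
  B4: {a} / {a}

Live sets:
  B0: in=∅ out={a,g,y}
  B1: in={a,g,y} out={a,g}
  B2: in={a,g} out={a,g,y}
  B3: in={a,y} out={a}
  B4: in={a} out=∅

Interfere edges:
  a: {d,g,j,y}
  d: {a,y}
  g: {a,j,y}
  j: {a,g,y}
  y: {a,d,g,j}

Registers:
  clique {a,g,j,y} ⇒ need ≥ 4
  assign a→c0 d→c2 g→c2 j→c3 y→c1 — no edge inside a register ⇒ χ ≤ 4
  χ = 4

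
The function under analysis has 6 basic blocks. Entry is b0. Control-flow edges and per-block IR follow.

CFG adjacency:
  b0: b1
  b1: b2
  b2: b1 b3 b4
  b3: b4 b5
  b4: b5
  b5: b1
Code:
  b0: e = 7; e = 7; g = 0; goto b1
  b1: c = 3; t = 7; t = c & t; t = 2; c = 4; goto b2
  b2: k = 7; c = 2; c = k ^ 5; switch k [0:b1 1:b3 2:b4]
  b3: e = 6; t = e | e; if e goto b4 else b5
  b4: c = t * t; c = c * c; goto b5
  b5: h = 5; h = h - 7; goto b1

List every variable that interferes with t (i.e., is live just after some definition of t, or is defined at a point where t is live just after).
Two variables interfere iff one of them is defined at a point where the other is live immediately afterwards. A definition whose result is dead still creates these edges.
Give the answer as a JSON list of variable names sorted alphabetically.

Block summaries:
  b0: {e,g} / ∅
  b1: {c,t} / ∅
  b2: {c,k} / ∅
  b3: {e,t} / ∅
  b4: {c} / {t}
  b5: {h} / ∅

Live sets:
  live b0: ∅→∅
  live b1: ∅→{t}
  live b2: {t}→{t}
  live b3: ∅→{t}
  live b4: {t}→∅
  live b5: ∅→∅

Interference:
  c — {k,t}
  e — {t}
  g — ∅
  h — ∅
  k — {c,t}
  t — {c,e,k}

N(t) = ["c", "e", "k"]

Answer: ["c", "e", "k"]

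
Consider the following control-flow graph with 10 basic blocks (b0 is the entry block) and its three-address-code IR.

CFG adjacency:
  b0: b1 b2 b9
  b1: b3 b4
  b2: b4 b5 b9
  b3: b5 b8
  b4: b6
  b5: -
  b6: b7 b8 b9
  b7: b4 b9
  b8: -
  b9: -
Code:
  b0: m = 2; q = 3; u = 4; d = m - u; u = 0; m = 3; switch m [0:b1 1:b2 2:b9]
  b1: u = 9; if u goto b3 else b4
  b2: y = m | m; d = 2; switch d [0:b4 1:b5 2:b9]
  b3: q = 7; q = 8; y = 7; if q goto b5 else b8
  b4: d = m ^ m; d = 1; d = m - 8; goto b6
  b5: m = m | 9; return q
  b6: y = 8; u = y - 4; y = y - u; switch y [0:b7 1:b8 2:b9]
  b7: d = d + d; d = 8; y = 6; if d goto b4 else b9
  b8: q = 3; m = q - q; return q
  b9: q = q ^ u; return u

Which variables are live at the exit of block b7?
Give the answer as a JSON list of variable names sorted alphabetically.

Block summaries:
  b0 def {d,m,q,u} use ∅
  b1 def {u} use ∅
  b2 def {d,y} use {m}
  b3 def {q,y} use ∅
  b4 def {d} use {m}
  b5 def {m} use {m,q}
  b6 def {u,y} use ∅
  b7 def {d,y} use {d}
  b8 def {m,q} use ∅
  b9 def {q} use {q,u}

Liveness:
  live b0: ∅→{m,q,u}
  live b1: {m,q}→{m,q}
  live b2: {m,q,u}→{m,q,u}
  live b3: {m}→{m,q}
  live b4: {m,q}→{d,m,q}
  live b5: {m,q}→∅
  live b6: {d,m,q}→{d,m,q,u}
  live b7: {d,m,q,u}→{m,q,u}
  live b8: ∅→∅
  live b9: {q,u}→∅

live-out(b7) = ["m", "q", "u"]

Answer: ["m", "q", "u"]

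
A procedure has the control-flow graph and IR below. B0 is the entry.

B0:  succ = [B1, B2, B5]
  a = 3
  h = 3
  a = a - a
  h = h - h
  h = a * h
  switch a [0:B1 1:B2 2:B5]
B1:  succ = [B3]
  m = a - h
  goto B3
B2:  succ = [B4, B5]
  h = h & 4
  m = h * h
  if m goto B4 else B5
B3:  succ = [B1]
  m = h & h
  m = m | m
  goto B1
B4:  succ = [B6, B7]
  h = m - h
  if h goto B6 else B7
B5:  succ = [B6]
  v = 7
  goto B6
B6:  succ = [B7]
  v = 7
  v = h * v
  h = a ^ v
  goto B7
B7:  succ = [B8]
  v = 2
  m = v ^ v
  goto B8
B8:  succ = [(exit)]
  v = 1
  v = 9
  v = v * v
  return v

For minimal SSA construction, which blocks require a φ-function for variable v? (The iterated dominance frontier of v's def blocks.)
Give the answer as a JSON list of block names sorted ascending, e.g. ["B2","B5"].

Answer: ["B6", "B7"]

Derivation:
idom tree: B1←B0 B2←B0 B3←B1 B4←B2 B5←B0 B6←B0 B7←B0 B8←B7
Join-block Dom:
  B1: preds {B0,B3}: {B0} ∩ {B0,B1,B3} = {B0}; idom=B0
  B5: preds {B0,B2}: {B0} ∩ {B0,B2} = {B0}; idom=B0
  B6: preds {B4,B5}: {B0,B2,B4} ∩ {B0,B5} = {B0}; idom=B0
  B7: preds {B4,B6}: {B0,B2,B4} ∩ {B0,B6} = {B0}; idom=B0

DF walk-up:
  join B1 pred B0: · stop@B0
  join B1 pred B3: B3→B1 stop@B0
  join B5 pred B0: · stop@B0
  join B5 pred B2: B2 stop@B0
  join B6 pred B4: B4→B2 stop@B0
  join B6 pred B5: B5 stop@B0
  join B7 pred B4: B4→B2 stop@B0
  join B7 pred B6: B6 stop@B0
  DF(B0)=∅
  DF(B1)={B1}
  DF(B2)={B5,B6,B7}
  DF(B3)={B1}
  DF(B4)={B6,B7}
  DF(B5)={B6}
  DF(B6)={B7}
  DF(B7)=∅
  DF(B8)=∅

φ for v: defs {B5,B6,B7,B8}
  DF⁺ = {B6,B7}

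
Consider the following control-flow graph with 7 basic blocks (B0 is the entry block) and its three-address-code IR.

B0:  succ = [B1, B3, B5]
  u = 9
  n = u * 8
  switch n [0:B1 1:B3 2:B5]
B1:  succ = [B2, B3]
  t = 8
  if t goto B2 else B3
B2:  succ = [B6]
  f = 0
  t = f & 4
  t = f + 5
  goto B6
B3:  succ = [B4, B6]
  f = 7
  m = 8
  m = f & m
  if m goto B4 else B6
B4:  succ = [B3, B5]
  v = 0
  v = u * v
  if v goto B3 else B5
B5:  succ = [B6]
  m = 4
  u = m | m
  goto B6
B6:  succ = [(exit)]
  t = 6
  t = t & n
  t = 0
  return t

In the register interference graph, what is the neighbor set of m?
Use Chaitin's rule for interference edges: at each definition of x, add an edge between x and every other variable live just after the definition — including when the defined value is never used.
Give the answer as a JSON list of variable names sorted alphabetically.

Answer: ["f", "n", "u"]

Analysis:
def/use:
  B0: {n,u} / ∅
  B1: {t} / ∅
  B2: {f,t} / ∅
  B3: {f,m} / ∅
  B4: {v} / {u}
  B5: {m,u} / ∅
  B6: {t} / {n}

Live sets:
  B0 li=∅ lo={n,u}
  B1 li={n,u} lo={n,u}
  B2 li={n} lo={n}
  B3 li={n,u} lo={n,u}
  B4 li={n,u} lo={n,u}
  B5 li={n} lo={n}
  B6 li={n} lo=∅

Interfere edges:
  f — {m,n,t,u}
  m — {f,n,u}
  n — {f,m,t,u,v}
  t — {f,n,u}
  u — {f,m,n,t,v}
  v — {n,u}

N(m) = ["f", "n", "u"]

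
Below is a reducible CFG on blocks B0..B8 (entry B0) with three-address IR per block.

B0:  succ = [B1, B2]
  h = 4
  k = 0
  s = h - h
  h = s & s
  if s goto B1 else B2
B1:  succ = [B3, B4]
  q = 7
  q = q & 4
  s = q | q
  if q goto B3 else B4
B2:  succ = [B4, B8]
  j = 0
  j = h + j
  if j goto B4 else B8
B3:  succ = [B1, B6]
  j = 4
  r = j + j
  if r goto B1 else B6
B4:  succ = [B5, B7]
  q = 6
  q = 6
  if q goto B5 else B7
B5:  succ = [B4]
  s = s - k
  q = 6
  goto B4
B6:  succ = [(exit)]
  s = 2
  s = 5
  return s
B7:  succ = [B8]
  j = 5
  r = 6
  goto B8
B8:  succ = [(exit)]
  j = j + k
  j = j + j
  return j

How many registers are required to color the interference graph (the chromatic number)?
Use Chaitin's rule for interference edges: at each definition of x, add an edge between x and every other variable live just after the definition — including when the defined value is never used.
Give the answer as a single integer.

Block summaries:
  B0: {h,k,s} / ∅
  B1: {q,s} / ∅
  B2: {j} / {h}
  B3: {j,r} / ∅
  B4: {q} / ∅
  B5: {q,s} / {k,s}
  B6: {s} / ∅
  B7: {j,r} / ∅
  B8: {j} / {j,k}

Live sets:
  B0: in=∅ out={h,k,s}
  B1: in={k} out={k,s}
  B2: in={h,k,s} out={j,k,s}
  B3: in={k} out={k}
  B4: in={k,s} out={k,s}
  B5: in={k,s} out={k,s}
  B6: in=∅ out=∅
  B7: in={k} out={j,k}
  B8: in={j,k} out=∅

Interference:
  h: {j,k,s}
  j: {h,k,r,s}
  k: {h,j,q,r,s}
  q: {k,s}
  r: {j,k}
  s: {h,j,k,q}

Registers:
  {h,j,k,s} pairwise interfere (4-clique) ⇒ χ ≥ 4
  assign h→c3 j→c1 k→c0 q→c1 r→c2 s→c2 — no edge inside a register ⇒ χ ≤ 4
  χ = 4

Answer: 4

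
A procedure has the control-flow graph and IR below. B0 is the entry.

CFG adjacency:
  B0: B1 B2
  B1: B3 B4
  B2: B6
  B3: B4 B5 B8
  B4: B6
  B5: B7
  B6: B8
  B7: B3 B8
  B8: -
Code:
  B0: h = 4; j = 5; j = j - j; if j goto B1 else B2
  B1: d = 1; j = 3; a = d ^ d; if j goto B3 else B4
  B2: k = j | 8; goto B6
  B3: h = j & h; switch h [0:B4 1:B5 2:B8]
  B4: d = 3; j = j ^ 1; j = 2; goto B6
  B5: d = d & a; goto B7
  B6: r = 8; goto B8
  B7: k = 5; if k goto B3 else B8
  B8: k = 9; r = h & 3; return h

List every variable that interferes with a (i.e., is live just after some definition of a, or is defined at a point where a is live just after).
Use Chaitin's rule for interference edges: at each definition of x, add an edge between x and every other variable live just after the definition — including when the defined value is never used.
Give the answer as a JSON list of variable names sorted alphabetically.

Answer: ["d", "h", "j", "k"]

Analysis:
Per-block:
  B0 def {h,j} use ∅
  B1 def {a,d,j} use ∅
  B2 def {k} use {j}
  B3 def {h} use {h,j}
  B4 def {d,j} use {j}
  B5 def {d} use {a,d}
  B6 def {r} use ∅
  B7 def {k} use ∅
  B8 def {k,r} use {h}

Live sets:
  live B0: ∅→{h,j}
  live B1: {h}→{a,d,h,j}
  live B2: {h,j}→{h}
  live B3: {a,d,h,j}→{a,d,h,j}
  live B4: {h,j}→{h}
  live B5: {a,d,h,j}→{a,d,h,j}
  live B6: {h}→{h}
  live B7: {a,d,h,j}→{a,d,h,j}
  live B8: {h}→∅

Interfere edges:
  a — {d,h,j,k}
  d — {a,h,j,k}
  h — {a,d,j,k,r}
  j — {a,d,h,k}
  k — {a,d,h,j}
  r — {h}

N(a) = ["d", "h", "j", "k"]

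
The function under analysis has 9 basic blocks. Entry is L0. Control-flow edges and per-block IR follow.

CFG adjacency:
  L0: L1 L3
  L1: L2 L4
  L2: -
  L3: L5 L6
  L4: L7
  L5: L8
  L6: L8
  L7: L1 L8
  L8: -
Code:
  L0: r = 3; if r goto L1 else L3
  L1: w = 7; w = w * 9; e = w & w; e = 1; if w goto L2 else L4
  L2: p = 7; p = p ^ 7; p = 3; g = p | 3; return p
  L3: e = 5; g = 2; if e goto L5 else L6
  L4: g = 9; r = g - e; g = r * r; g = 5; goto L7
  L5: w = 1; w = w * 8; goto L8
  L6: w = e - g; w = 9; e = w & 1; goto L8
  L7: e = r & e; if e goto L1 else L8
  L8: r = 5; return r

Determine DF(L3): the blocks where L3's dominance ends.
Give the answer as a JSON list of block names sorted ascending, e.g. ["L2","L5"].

Answer: ["L8"]

Working:
idom tree: L1←L0 L2←L1 L3←L0 L4←L1 L5←L3 L6←L3 L7←L4 L8←L0
Join-block Dom:
  L1: preds {L0,L7}: {L0} ∩ {L0,L1,L4,L7} = {L0}; idom=L0
  L8: preds {L5,L6,L7}: {L0,L3,L5} ∩ {L0,L3,L6} ∩ {L0,L1,L4,L7} = {L0}; idom=L0

DF walk-up:
  join L1 pred L0: · stop@L0
  join L1 pred L7: L7→L4→L1 stop@L0
  join L8 pred L5: L5→L3 stop@L0
  join L8 pred L6: L6→L3 stop@L0
  join L8 pred L7: L7→L4→L1 stop@L0
  L0: DF=∅
  L1: DF={L1,L8}
  L2: DF=∅
  L3: DF={L8}
  L4: DF={L1,L8}
  L5: DF={L8}
  L6: DF={L8}
  L7: DF={L1,L8}
  L8: DF=∅

DF(L3) = ["L8"]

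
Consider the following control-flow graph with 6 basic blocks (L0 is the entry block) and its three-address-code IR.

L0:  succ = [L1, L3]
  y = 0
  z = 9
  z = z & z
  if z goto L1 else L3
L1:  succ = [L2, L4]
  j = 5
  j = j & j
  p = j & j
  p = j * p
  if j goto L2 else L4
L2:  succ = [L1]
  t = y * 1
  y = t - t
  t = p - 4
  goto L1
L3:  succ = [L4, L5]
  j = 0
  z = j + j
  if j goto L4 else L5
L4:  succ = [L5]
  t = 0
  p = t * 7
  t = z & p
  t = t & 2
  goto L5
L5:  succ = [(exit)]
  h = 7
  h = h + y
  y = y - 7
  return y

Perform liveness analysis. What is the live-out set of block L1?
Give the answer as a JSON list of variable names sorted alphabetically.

Per-block:
  L0: {y,z} / ∅
  L1: {j,p} / ∅
  L2: {t,y} / {p,y}
  L3: {j,z} / ∅
  L4: {p,t} / {z}
  L5: {h,y} / {y}

Liveness:
  L0 li=∅ lo={y,z}
  L1 li={y,z} lo={p,y,z}
  L2 li={p,y,z} lo={y,z}
  L3 li={y} lo={y,z}
  L4 li={y,z} lo={y}
  L5 li={y} lo=∅

live-out(L1) = ["p", "y", "z"]

Answer: ["p", "y", "z"]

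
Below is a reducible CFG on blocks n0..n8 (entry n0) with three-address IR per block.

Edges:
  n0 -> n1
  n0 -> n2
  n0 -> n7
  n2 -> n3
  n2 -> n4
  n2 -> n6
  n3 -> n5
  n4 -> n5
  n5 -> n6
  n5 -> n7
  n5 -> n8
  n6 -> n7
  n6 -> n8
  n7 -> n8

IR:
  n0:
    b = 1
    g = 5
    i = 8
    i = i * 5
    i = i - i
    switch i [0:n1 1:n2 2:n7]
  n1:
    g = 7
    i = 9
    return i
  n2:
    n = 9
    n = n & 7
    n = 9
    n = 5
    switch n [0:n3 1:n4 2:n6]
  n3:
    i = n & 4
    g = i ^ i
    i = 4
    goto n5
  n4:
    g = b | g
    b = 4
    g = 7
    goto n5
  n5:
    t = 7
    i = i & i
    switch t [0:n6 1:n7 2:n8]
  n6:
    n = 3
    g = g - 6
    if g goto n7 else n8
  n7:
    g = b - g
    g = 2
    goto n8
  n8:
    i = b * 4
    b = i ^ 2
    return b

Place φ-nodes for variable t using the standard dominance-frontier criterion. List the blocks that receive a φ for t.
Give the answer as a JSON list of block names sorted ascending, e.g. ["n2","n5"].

idom tree: n1←n0 n2←n0 n3←n2 n4←n2 n5←n2 n6←n2 n7←n0 n8←n0
Dom∩ at merges:
  n5: preds {n3,n4}: {n0,n2,n3} ∩ {n0,n2,n4} = {n0,n2}; idom=n2
  n6: preds {n2,n5}: {n0,n2} ∩ {n0,n2,n5} = {n0,n2}; idom=n2
  n7: preds {n0,n5,n6}: {n0} ∩ {n0,n2,n5} ∩ {n0,n2,n6} = {n0}; idom=n0
  n8: preds {n5,n6,n7}: {n0,n2,n5} ∩ {n0,n2,n6} ∩ {n0,n7} = {n0}; idom=n0

DF walk-up:
  join n5 pred n3: n3 stop@n2
  join n5 pred n4: n4 stop@n2
  join n6 pred n2: · stop@n2
  join n6 pred n5: n5 stop@n2
  join n7 pred n0: · stop@n0
  join n7 pred n5: n5→n2 stop@n0
  join n7 pred n6: n6→n2 stop@n0
  join n8 pred n5: n5→n2 stop@n0
  join n8 pred n6: n6→n2 stop@n0
  join n8 pred n7: n7 stop@n0
  DF(n0)=∅
  DF(n1)=∅
  DF(n2)={n7,n8}
  DF(n3)={n5}
  DF(n4)={n5}
  DF(n5)={n6,n7,n8}
  DF(n6)={n7,n8}
  DF(n7)={n8}
  DF(n8)=∅

φ for t: defs {n5}
  DF⁺ = {n6,n7,n8}

Answer: ["n6", "n7", "n8"]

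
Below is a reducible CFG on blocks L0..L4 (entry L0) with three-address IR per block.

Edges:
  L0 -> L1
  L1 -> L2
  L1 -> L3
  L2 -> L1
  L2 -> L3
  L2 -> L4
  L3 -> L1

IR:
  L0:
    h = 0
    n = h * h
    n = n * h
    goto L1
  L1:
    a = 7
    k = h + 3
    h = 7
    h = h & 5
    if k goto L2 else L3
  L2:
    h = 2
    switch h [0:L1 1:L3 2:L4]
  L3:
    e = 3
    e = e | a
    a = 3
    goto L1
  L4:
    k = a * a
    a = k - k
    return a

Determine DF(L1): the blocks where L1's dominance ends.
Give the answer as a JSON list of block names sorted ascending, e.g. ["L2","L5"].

Answer: ["L1"]

Derivation:
idom tree: L1←L0 L2←L1 L3←L1 L4←L2
Join-block Dom:
  L1: preds {L0,L2,L3}: {L0} ∩ {L0,L1,L2} ∩ {L0,L1,L3} = {L0}; idom=L0
  L3: preds {L1,L2}: {L0,L1} ∩ {L0,L1,L2} = {L0,L1}; idom=L1

Frontier:
  join L1 pred L0: · stop@L0
  join L1 pred L2: L2→L1 stop@L0
  join L1 pred L3: L3→L1 stop@L0
  join L3 pred L1: · stop@L1
  join L3 pred L2: L2 stop@L1
  L0 → ∅
  L1 → {L1}
  L2 → {L1,L3}
  L3 → {L1}
  L4 → ∅

DF(L1) = ["L1"]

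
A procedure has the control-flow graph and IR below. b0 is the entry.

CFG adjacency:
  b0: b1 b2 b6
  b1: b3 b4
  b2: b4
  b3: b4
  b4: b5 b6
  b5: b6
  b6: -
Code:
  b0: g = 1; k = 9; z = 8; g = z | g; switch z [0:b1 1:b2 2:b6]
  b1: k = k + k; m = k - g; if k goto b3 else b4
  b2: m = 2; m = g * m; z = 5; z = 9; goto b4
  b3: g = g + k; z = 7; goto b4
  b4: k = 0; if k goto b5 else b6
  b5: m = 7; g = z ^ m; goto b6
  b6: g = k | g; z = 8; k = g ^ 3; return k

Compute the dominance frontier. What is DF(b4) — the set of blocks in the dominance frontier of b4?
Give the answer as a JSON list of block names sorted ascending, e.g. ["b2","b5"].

idom tree: b1←b0 b2←b0 b3←b1 b4←b0 b5←b4 b6←b0
Dom at joins:
  b4: preds {b1,b2,b3}: {b0,b1} ∩ {b0,b2} ∩ {b0,b1,b3} = {b0}; idom=b0
  b6: preds {b0,b4,b5}: {b0} ∩ {b0,b4} ∩ {b0,b4,b5} = {b0}; idom=b0

Frontier:
  b4←b1: walk b1 to b0
  b4←b2: walk b2 to b0
  b4←b3: walk b3→b1 to b0
  b6←b0: walk · to b0
  b6←b4: walk b4 to b0
  b6←b5: walk b5→b4 to b0
  b0: DF=∅
  b1: DF={b4}
  b2: DF={b4}
  b3: DF={b4}
  b4: DF={b6}
  b5: DF={b6}
  b6: DF=∅

DF(b4) = ["b6"]

Answer: ["b6"]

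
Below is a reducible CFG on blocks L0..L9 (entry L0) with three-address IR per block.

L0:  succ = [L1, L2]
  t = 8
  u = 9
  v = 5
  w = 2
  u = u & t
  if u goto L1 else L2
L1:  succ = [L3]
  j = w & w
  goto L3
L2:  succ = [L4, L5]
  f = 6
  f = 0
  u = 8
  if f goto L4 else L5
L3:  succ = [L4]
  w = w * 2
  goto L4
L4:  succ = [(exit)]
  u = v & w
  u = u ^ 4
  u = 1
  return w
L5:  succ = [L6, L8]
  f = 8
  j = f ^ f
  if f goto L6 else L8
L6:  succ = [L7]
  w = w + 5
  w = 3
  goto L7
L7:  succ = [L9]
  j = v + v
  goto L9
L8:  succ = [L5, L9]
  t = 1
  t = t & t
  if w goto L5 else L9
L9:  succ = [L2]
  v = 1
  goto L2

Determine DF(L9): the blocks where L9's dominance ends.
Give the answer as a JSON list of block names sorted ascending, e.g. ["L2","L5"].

idom tree: L1←L0 L2←L0 L3←L1 L4←L0 L5←L2 L6←L5 L7←L6 L8←L5 L9←L5
Dom at joins:
  L2: preds {L0,L9}: {L0} ∩ {L0,L2,L5,L9} = {L0}; idom=L0
  L4: preds {L2,L3}: {L0,L2} ∩ {L0,L1,L3} = {L0}; idom=L0
  L5: preds {L2,L8}: {L0,L2} ∩ {L0,L2,L5,L8} = {L0,L2}; idom=L2
  L9: preds {L7,L8}: {L0,L2,L5,L6,L7} ∩ {L0,L2,L5,L8} = {L0,L2,L5}; idom=L5

Frontier:
  join L2 pred L0: · stop@L0
  join L2 pred L9: L9→L5→L2 stop@L0
  join L4 pred L2: L2 stop@L0
  join L4 pred L3: L3→L1 stop@L0
  join L5 pred L2: · stop@L2
  join L5 pred L8: L8→L5 stop@L2
  join L9 pred L7: L7→L6 stop@L5
  join L9 pred L8: L8 stop@L5
  L0: DF=∅
  L1: DF={L4}
  L2: DF={L2,L4}
  L3: DF={L4}
  L4: DF=∅
  L5: DF={L2,L5}
  L6: DF={L9}
  L7: DF={L9}
  L8: DF={L5,L9}
  L9: DF={L2}

DF(L9) = ["L2"]

Answer: ["L2"]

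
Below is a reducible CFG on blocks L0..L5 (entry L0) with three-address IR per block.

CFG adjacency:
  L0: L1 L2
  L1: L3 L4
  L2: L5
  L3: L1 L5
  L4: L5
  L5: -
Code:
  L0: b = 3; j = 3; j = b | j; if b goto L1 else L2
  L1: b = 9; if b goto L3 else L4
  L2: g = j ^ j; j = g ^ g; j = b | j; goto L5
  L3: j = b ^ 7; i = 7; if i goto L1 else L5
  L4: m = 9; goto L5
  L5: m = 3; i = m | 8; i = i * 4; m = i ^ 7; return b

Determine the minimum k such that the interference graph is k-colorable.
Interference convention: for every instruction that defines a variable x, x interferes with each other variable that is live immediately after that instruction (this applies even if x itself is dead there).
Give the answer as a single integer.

Answer: 2

Analysis:
Block summaries:
  L0: {b,j} / ∅
  L1: {b} / ∅
  L2: {g,j} / {b,j}
  L3: {i,j} / {b}
  L4: {m} / ∅
  L5: {i,m} / {b}

Live sets:
  L0 li=∅ lo={b,j}
  L1 li=∅ lo={b}
  L2 li={b,j} lo={b}
  L3 li={b} lo={b}
  L4 li={b} lo={b}
  L5 li={b} lo=∅

Interfere edges:
  b↔{g,i,j,m}
  g↔{b}
  i↔{b}
  j↔{b}
  m↔{b}

Colouring:
  clique {b,g} ⇒ need ≥ 2
  assign b→r0 g→r1 i→r1 j→r1 m→r1 — no edge inside a register ⇒ χ ≤ 2
  χ = 2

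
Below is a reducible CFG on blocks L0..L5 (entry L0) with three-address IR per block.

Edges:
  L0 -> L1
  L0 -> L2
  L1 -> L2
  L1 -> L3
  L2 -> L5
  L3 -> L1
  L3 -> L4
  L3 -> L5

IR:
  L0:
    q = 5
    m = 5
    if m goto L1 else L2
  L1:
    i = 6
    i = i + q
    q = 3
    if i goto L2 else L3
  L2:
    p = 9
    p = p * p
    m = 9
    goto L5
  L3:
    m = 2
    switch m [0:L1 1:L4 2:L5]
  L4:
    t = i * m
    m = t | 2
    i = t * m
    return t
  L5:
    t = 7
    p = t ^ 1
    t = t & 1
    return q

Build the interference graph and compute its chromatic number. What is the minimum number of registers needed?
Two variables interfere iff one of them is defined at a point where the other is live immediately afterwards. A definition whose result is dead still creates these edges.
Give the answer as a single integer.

Answer: 4

Working:
def/use:
  L0: {m,q} / ∅
  L1: {i,q} / {q}
  L2: {m,p} / ∅
  L3: {m} / ∅
  L4: {i,m,t} / {i,m}
  L5: {p,t} / {q}

Liveness:
  live L0: ∅→{q}
  live L1: {q}→{i,q}
  live L2: {q}→{q}
  live L3: {i,q}→{i,m,q}
  live L4: {i,m}→∅
  live L5: {q}→∅

Interference:
  i↔{m,q,t}
  m↔{i,q,t}
  p↔{q,t}
  q↔{i,m,p,t}
  t↔{i,m,p,q}

Registers:
  clique {i,m,q,t} ⇒ need ≥ 4
  4-colouring: R0={q}  R1={t}  R2={i,p}  R3={m}
  χ = 4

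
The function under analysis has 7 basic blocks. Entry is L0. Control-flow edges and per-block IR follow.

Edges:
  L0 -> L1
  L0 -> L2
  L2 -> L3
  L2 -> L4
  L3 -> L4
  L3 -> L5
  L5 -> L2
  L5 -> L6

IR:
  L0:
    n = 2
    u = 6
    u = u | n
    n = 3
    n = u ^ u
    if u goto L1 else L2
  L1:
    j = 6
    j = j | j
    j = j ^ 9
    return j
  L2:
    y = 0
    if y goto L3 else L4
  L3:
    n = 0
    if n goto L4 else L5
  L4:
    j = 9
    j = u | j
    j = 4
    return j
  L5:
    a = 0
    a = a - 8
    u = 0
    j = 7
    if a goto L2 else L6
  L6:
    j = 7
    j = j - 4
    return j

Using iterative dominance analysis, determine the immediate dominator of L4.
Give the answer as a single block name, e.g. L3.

Answer: L2

Analysis:
idom tree: L1←L0 L2←L0 L3←L2 L4←L2 L5←L3 L6←L5
Join-block Dom:
  L2: preds {L0,L5}: {L0} ∩ {L0,L2,L3,L5} = {L0}; idom=L0
  L4: preds {L2,L3}: {L0,L2} ∩ {L0,L2,L3} = {L0,L2}; idom=L2

idom(L4) = L2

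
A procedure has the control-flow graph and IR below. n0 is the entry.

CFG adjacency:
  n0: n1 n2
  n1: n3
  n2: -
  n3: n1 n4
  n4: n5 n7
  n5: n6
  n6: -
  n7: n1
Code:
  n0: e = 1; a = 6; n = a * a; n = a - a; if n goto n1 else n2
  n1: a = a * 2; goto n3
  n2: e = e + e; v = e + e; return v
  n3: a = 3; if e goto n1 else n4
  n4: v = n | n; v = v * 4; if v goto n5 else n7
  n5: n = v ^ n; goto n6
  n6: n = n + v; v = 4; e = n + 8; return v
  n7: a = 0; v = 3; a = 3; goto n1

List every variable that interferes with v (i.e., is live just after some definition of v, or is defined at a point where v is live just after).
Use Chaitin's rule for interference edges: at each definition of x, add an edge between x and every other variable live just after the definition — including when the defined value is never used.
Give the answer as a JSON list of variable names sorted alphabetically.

Answer: ["e", "n"]

Working:
Per-block:
  n0: def={a,e,n} ue=∅
  n1: def={a} ue={a}
  n2: def={e,v} ue={e}
  n3: def={a} ue={e}
  n4: def={v} ue={n}
  n5: def={n} ue={n,v}
  n6: def={e,n,v} ue={n,v}
  n7: def={a,v} ue=∅

Liveness:
  live n0: ∅→{a,e,n}
  live n1: {a,e,n}→{e,n}
  live n2: {e}→∅
  live n3: {e,n}→{a,e,n}
  live n4: {e,n}→{e,n,v}
  live n5: {n,v}→{n,v}
  live n6: {n,v}→∅
  live n7: {e,n}→{a,e,n}

Conflict graph:
  a↔{e,n}
  e↔{a,n,v}
  n↔{a,e,v}
  v↔{e,n}

N(v) = ["e", "n"]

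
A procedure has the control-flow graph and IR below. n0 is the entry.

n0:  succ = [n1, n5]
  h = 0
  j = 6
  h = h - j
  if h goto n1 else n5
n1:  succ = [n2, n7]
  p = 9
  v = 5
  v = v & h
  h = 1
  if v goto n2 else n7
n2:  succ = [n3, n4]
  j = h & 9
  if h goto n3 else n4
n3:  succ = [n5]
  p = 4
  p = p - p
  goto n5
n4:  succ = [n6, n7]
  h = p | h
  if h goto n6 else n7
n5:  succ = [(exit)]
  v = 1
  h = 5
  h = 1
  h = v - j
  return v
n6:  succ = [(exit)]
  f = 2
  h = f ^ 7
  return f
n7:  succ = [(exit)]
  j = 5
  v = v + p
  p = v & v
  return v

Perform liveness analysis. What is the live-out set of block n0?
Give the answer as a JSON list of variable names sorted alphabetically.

Per-block:
  n0: def={h,j} ue=∅
  n1: def={h,p,v} ue={h}
  n2: def={j} ue={h}
  n3: def={p} ue=∅
  n4: def={h} ue={h,p}
  n5: def={h,v} ue={j}
  n6: def={f,h} ue=∅
  n7: def={j,p,v} ue={p,v}

Liveness:
  live n0: ∅→{h,j}
  live n1: {h}→{h,p,v}
  live n2: {h,p,v}→{h,j,p,v}
  live n3: {j}→{j}
  live n4: {h,p,v}→{p,v}
  live n5: {j}→∅
  live n6: ∅→∅
  live n7: {p,v}→∅

live-out(n0) = ["h", "j"]

Answer: ["h", "j"]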